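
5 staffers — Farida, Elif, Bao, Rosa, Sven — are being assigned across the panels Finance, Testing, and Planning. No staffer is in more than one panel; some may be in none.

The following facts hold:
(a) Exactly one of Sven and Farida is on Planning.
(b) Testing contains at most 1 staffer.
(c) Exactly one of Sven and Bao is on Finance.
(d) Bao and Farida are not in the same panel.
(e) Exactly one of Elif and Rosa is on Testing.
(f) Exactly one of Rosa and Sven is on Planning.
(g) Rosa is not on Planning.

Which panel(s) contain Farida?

Farida: none

From (g): Rosa ∉ Planning.
(f) (exactly one): Sven ∈ Planning.
(a) (exactly one): Farida ∉ Planning.
(c) (exactly one): Bao ∈ Finance.
(d): Farida ∉ Finance.
Suppose Farida ∈ Testing: no assignment then satisfies all the clues, so Farida ∉ Testing.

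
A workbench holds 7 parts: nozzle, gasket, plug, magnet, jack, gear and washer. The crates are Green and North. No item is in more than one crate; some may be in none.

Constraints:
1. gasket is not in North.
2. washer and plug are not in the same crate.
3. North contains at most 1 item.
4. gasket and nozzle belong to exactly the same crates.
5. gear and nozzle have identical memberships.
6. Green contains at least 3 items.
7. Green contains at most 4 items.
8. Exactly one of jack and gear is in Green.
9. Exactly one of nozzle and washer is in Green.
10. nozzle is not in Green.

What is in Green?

From (1): gasket ∉ North.
From (10): nozzle ∉ Green.
(4): gasket matches nozzle: gasket ∉ Green.
(4): nozzle matches gasket: nozzle ∉ North.
(5): gear matches nozzle: gear ∉ Green.
(5): gear matches nozzle: gear ∉ North.
(8) (exactly one): jack ∈ Green.
(9) (exactly one): washer ∈ Green.
(2): plug ∉ Green.
(6): only 3 candidates remain for Green, so all are in.

Green = {jack, magnet, washer}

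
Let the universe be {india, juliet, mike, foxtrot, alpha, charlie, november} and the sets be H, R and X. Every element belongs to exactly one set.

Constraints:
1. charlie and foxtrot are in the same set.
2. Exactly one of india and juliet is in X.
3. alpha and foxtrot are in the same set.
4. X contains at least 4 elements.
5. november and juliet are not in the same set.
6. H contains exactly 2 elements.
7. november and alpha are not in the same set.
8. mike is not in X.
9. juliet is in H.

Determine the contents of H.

From (8): mike ∉ X.
From (9): juliet ∈ H.
(2) (exactly one): india ∈ X.
(5): november ∉ H.
Suppose mike ∉ H: no assignment then satisfies all the clues, so mike ∈ H.

H = {juliet, mike}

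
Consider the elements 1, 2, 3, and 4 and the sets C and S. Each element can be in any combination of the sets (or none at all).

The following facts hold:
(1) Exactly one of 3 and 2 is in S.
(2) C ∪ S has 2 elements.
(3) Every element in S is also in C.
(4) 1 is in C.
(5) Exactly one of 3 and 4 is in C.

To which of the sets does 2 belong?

2: none

From (4): 1 ∈ C.
Suppose 2 ∈ C: no assignment then satisfies all the clues, so 2 ∉ C.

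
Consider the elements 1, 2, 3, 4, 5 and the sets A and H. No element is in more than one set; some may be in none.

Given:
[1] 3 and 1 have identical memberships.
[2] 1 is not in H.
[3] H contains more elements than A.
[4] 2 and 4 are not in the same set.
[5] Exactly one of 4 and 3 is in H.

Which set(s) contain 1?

1: none

From (2): 1 ∉ H.
(1): 3 matches 1: 3 ∉ H.
(5) (exactly one): 4 ∈ H.
(4): 2 ∉ H.
Suppose 1 ∈ A: no assignment then satisfies all the clues, so 1 ∉ A.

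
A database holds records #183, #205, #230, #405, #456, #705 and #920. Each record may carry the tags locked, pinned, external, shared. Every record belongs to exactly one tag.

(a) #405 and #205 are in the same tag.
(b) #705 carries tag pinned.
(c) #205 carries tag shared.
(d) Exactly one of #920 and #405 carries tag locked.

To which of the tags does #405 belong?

#405: shared

From (b): #705 ∈ pinned.
From (c): #205 ∈ shared.
(a): #405 matches #205: #405 ∉ locked.
(a): #405 matches #205: #405 ∉ pinned.
(a): #405 matches #205: #405 ∉ external.
(a): #405 matches #205: #405 ∈ shared.
(d) (exactly one): #920 ∈ locked.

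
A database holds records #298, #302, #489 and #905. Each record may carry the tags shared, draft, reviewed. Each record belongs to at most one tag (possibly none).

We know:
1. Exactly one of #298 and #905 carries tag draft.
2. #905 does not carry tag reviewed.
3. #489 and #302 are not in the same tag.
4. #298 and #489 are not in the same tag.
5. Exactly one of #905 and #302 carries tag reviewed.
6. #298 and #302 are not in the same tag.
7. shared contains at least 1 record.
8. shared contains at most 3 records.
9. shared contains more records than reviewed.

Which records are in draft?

draft = {#298}

From (2): #905 ∉ reviewed.
(5) (exactly one): #302 ∈ reviewed.
(6): #298 ∉ reviewed.
(3): #489 ∉ reviewed.
Suppose #298 ∉ draft: no assignment then satisfies all the clues, so #298 ∈ draft.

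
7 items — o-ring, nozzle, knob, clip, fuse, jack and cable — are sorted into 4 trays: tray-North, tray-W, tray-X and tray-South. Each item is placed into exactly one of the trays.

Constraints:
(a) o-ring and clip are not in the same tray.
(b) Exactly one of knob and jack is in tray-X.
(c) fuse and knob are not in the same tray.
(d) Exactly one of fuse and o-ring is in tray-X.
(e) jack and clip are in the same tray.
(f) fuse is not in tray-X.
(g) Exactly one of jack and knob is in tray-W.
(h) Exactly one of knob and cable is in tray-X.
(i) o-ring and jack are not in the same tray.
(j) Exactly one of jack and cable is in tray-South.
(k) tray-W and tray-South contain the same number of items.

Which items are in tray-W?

tray-W = {clip, jack}

From (f): fuse ∉ tray-X.
(d) (exactly one): o-ring ∈ tray-X.
(i): jack ∉ tray-X.
(a): clip ∉ tray-X.
(b) (exactly one): knob ∈ tray-X.
(g) (exactly one): jack ∈ tray-W.
(h) (exactly one): cable ∉ tray-X.
(j) (exactly one): cable ∈ tray-South.
(e): clip matches jack: clip ∉ tray-North.
(e): clip matches jack: clip ∈ tray-W.
Suppose nozzle ∈ tray-W: no assignment then satisfies all the clues, so nozzle ∉ tray-W.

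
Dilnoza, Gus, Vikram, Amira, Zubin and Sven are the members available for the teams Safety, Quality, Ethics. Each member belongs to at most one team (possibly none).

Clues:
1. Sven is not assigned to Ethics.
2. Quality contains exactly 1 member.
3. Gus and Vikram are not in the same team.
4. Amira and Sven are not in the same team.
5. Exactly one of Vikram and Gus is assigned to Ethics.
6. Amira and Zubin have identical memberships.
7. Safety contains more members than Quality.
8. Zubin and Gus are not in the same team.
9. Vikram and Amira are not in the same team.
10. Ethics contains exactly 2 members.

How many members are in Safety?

From (1): Sven ∉ Ethics.
Suppose Dilnoza ∈ Safety: no assignment then satisfies all the clues, so Dilnoza ∉ Safety.

2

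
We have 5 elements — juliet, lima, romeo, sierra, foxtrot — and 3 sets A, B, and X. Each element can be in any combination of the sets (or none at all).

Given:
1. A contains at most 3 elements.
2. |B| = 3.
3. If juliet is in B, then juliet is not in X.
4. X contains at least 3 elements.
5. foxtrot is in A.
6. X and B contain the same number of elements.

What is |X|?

3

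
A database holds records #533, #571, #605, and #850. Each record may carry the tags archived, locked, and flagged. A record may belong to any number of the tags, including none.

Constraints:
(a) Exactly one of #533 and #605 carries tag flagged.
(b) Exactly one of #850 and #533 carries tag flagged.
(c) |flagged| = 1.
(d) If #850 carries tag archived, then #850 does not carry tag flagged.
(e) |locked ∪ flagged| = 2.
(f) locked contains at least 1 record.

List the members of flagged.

flagged = {#533}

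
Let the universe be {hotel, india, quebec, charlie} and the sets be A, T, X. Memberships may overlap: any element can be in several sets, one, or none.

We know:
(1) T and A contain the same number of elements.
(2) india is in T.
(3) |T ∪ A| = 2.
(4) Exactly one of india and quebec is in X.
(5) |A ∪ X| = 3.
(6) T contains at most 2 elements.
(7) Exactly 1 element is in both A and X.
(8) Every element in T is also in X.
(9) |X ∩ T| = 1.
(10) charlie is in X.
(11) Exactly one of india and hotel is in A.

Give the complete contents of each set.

A = {hotel}; T = {india}; X = {charlie, hotel, india}

From (2): india ∈ T.
From (10): charlie ∈ X.
(8) with india ∈ T: india ∈ X.
(4) (exactly one): quebec ∉ X.
(8) contrapositive: quebec ∉ T.
Suppose hotel ∉ A: no assignment then satisfies all the clues, so hotel ∈ A.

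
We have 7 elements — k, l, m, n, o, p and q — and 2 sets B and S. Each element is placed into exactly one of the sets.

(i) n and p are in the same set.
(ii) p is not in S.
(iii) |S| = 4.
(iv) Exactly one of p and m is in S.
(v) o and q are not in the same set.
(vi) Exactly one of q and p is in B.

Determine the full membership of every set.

B = {n, o, p}; S = {k, l, m, q}

From (ii): p ∉ S.
(i): n matches p: n ∉ S.
(iv) (exactly one): m ∈ S.
Only one set left: n ∈ B.
Only one set left: p ∈ B.
(vi) (exactly one): q ∉ B.
Only one set left: q ∈ S.
(v): o ∉ S.
Only one set left: o ∈ B.
(iii): only 4 candidates remain for S, so all are in.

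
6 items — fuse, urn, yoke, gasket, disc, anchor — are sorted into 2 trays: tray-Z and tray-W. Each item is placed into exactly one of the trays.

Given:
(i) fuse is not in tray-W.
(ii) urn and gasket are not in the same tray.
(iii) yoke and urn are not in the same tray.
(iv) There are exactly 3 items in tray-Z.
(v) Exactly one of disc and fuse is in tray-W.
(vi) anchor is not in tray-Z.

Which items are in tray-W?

tray-W = {anchor, disc, urn}

From (i): fuse ∉ tray-W.
From (vi): anchor ∉ tray-Z.
(v) (exactly one): disc ∈ tray-W.
Only one tray left: fuse ∈ tray-Z.
Only one tray left: anchor ∈ tray-W.
Suppose urn ∉ tray-W: no assignment then satisfies all the clues, so urn ∈ tray-W.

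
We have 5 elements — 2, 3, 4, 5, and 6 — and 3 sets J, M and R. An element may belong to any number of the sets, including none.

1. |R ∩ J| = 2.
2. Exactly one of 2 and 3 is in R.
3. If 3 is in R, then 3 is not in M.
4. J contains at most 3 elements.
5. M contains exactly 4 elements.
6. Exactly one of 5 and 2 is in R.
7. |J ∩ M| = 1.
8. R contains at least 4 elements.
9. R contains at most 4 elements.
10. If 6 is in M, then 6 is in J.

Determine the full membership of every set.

J = {3, 6}; M = {2, 4, 5, 6}; R = {3, 4, 5, 6}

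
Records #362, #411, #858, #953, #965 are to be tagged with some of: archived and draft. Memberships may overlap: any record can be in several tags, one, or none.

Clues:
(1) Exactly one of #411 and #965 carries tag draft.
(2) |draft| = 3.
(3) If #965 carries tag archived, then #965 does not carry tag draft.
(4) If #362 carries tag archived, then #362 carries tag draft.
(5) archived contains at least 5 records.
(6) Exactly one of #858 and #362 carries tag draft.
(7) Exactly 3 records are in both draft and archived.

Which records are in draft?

draft = {#362, #411, #953}

(5): only 5 candidates remain for archived, so all are in.
(3): #965 ∉ draft.
(4): #362 ∈ draft.
(6) (exactly one): #858 ∉ draft.
(1) (exactly one): #411 ∈ draft.
(2): only 3 candidates remain for draft, so all are in.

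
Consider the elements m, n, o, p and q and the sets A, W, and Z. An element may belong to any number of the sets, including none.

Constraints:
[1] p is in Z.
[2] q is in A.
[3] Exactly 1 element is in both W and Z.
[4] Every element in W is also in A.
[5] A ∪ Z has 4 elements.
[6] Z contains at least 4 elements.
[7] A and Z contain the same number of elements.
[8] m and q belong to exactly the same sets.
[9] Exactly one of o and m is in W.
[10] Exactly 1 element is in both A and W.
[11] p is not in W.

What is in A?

From (1): p ∈ Z.
From (2): q ∈ A.
From (11): p ∉ W.
(8): m matches q: m ∈ A.
Suppose n ∈ A: no assignment then satisfies all the clues, so n ∉ A.

A = {m, o, p, q}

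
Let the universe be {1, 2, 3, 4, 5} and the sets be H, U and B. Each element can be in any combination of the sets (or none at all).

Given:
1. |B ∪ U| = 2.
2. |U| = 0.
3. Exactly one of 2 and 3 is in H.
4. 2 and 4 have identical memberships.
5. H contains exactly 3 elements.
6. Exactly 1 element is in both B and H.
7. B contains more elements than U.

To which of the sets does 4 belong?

4: H

(2): U already has 0, so the rest are out.
Suppose 4 ∉ H: no assignment then satisfies all the clues, so 4 ∈ H.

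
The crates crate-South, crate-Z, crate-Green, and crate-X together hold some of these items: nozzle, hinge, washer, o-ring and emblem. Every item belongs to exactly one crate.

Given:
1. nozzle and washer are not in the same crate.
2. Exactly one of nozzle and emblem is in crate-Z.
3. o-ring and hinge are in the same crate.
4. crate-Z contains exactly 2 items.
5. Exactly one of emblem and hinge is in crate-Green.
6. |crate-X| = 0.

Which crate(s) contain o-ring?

o-ring: crate-Green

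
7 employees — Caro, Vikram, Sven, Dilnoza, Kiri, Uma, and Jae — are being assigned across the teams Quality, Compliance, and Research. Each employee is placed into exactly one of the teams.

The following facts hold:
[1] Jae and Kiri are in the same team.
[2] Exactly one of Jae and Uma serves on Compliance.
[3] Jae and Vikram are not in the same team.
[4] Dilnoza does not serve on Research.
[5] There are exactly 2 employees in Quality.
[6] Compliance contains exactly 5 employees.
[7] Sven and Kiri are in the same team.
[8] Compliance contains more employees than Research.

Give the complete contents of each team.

Quality = {Uma, Vikram}; Compliance = {Caro, Dilnoza, Jae, Kiri, Sven}; Research = {}

From (4): Dilnoza ∉ Research.
Suppose Caro ∈ Quality: no assignment then satisfies all the clues, so Caro ∉ Quality.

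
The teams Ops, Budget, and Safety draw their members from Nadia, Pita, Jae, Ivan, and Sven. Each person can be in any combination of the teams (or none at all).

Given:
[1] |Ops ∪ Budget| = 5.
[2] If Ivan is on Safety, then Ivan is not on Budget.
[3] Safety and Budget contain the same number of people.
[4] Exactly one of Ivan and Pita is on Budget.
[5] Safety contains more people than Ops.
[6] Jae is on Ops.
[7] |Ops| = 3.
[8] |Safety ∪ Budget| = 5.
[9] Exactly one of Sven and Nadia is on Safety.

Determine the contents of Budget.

Budget = {Jae, Nadia, Pita, Sven}

From (6): Jae ∈ Ops.
Suppose Nadia ∉ Budget: no assignment then satisfies all the clues, so Nadia ∈ Budget.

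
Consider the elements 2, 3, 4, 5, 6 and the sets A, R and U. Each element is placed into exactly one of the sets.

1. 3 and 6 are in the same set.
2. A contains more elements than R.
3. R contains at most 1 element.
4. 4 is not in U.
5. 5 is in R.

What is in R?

R = {5}

From (4): 4 ∉ U.
From (5): 5 ∈ R.
(3): R already has 1, so the rest are out.
Only one set left: 4 ∈ A.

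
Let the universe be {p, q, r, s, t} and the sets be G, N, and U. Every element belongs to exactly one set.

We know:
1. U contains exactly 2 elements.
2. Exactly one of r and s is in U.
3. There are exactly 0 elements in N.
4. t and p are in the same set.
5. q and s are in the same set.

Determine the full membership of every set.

G = {p, r, t}; N = {}; U = {q, s}

(3): N already has 0, so the rest are out.
Suppose p ∉ G: no assignment then satisfies all the clues, so p ∈ G.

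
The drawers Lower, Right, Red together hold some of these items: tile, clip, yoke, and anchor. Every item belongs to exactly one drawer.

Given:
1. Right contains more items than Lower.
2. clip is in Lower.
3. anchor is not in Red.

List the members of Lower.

From (2): clip ∈ Lower.
From (3): anchor ∉ Red.
Suppose tile ∈ Lower: no assignment then satisfies all the clues, so tile ∉ Lower.

Lower = {clip}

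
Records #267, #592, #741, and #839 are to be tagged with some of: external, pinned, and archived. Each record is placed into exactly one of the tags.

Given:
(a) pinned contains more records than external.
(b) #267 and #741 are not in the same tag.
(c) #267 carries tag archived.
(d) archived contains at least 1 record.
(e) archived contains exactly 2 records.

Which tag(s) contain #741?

#741: pinned

From (c): #267 ∈ archived.
(b): #741 ∉ archived.
Suppose #741 ∈ external: no assignment then satisfies all the clues, so #741 ∉ external.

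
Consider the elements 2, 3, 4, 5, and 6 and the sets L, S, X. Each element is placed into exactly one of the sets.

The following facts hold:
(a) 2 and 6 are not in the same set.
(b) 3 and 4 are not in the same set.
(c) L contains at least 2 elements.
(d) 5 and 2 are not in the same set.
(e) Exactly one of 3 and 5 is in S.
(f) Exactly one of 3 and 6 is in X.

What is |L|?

2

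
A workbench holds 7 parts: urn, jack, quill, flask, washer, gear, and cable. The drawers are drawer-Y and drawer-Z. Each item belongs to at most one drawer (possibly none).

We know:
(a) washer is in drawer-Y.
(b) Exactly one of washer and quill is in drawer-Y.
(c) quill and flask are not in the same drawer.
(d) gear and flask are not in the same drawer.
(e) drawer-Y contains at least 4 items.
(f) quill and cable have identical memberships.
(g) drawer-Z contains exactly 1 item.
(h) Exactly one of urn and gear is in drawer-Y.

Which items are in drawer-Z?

drawer-Z = {gear}

From (a): washer ∈ drawer-Y.
(b) (exactly one): quill ∉ drawer-Y.
(f): cable matches quill: cable ∉ drawer-Y.
Suppose urn ∈ drawer-Z: no assignment then satisfies all the clues, so urn ∉ drawer-Z.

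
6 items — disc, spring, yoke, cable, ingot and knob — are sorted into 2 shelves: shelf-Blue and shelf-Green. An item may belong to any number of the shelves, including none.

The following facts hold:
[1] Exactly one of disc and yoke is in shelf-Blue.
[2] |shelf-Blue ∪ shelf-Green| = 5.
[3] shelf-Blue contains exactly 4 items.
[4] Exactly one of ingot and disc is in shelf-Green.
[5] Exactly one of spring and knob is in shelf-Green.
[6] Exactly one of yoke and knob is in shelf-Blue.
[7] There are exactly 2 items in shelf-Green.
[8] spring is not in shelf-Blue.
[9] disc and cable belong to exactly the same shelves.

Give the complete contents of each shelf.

From (8): spring ∉ shelf-Blue.
Suppose disc ∉ shelf-Blue: no assignment then satisfies all the clues, so disc ∈ shelf-Blue.

shelf-Blue = {cable, disc, ingot, knob}; shelf-Green = {ingot, spring}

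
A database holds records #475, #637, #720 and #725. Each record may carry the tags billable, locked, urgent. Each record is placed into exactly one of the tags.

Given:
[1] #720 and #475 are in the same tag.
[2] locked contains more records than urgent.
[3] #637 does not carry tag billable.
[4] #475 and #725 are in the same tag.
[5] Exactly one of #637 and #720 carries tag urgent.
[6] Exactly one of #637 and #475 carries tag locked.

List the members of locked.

locked = {#475, #720, #725}

From (3): #637 ∉ billable.
Suppose #475 ∉ locked: no assignment then satisfies all the clues, so #475 ∈ locked.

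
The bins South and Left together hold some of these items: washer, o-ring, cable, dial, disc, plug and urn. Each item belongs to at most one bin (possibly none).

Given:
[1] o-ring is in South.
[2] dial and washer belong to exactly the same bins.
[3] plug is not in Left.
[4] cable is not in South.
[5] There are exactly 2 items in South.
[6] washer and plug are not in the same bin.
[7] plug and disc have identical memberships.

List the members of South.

From (1): o-ring ∈ South.
From (3): plug ∉ Left.
From (4): cable ∉ South.
(7): disc matches plug: disc ∉ Left.
Suppose washer ∈ South: no assignment then satisfies all the clues, so washer ∉ South.

South = {o-ring, urn}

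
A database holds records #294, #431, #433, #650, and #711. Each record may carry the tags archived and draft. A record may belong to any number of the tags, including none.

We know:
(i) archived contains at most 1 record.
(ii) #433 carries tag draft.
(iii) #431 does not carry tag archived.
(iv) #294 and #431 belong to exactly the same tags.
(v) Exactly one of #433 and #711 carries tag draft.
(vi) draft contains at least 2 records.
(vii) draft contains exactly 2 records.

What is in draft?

draft = {#433, #650}

From (ii): #433 ∈ draft.
From (iii): #431 ∉ archived.
(iv): #294 matches #431: #294 ∉ archived.
(v) (exactly one): #711 ∉ draft.
Suppose #294 ∈ draft: no assignment then satisfies all the clues, so #294 ∉ draft.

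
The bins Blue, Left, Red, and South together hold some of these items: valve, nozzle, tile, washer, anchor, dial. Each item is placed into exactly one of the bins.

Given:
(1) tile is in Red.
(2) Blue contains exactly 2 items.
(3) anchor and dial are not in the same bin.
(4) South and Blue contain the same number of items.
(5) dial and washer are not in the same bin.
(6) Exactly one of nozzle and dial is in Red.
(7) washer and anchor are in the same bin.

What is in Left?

Left = {}

From (1): tile ∈ Red.
Suppose valve ∈ Left: no assignment then satisfies all the clues, so valve ∉ Left.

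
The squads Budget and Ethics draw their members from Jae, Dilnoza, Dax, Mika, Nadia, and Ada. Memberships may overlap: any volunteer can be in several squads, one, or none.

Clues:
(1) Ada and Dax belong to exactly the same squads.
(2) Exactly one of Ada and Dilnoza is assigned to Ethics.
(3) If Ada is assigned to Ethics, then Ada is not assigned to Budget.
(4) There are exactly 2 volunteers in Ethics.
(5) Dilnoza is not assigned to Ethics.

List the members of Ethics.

Ethics = {Ada, Dax}

From (5): Dilnoza ∉ Ethics.
(2) (exactly one): Ada ∈ Ethics.
(3): Ada ∉ Budget.
(1): Dax matches Ada: Dax ∉ Budget.
(1): Dax matches Ada: Dax ∈ Ethics.
(4): Ethics already has 2, so the rest are out.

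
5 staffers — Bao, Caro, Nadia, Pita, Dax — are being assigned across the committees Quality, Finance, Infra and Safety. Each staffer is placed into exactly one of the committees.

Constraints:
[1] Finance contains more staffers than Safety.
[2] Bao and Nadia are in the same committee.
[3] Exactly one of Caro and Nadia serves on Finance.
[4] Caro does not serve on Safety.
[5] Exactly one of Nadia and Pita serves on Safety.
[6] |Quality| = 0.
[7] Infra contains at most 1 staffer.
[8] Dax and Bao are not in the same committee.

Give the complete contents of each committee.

Quality = {}; Finance = {Caro, Dax, Pita}; Infra = {}; Safety = {Bao, Nadia}

From (4): Caro ∉ Safety.
(6): Quality already has 0, so the rest are out.
Suppose Bao ∈ Finance: no assignment then satisfies all the clues, so Bao ∉ Finance.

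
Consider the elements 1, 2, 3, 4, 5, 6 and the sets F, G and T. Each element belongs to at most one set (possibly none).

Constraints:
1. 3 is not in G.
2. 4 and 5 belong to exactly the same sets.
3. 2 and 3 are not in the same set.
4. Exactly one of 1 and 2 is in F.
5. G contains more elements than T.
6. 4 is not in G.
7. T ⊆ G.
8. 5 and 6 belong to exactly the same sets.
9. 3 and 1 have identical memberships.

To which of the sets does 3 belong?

3: F

From (1): 3 ∉ G.
From (6): 4 ∉ G.
(2): 5 matches 4: 5 ∉ G.
(7) contrapositive: 3 ∉ T.
(7) contrapositive: 4 ∉ T.
(7) contrapositive: 5 ∉ T.
(8): 6 matches 5: 6 ∉ G.
(8): 6 matches 5: 6 ∉ T.
(9): 1 matches 3: 1 ∉ G.
(9): 1 matches 3: 1 ∉ T.
Suppose 3 ∉ F: no assignment then satisfies all the clues, so 3 ∈ F.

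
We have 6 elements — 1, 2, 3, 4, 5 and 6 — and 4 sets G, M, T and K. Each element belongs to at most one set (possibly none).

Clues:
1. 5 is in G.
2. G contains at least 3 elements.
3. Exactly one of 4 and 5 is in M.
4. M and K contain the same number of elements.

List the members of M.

M = {4}

From (1): 5 ∈ G.
(3) (exactly one): 4 ∈ M.
Suppose 1 ∈ M: no assignment then satisfies all the clues, so 1 ∉ M.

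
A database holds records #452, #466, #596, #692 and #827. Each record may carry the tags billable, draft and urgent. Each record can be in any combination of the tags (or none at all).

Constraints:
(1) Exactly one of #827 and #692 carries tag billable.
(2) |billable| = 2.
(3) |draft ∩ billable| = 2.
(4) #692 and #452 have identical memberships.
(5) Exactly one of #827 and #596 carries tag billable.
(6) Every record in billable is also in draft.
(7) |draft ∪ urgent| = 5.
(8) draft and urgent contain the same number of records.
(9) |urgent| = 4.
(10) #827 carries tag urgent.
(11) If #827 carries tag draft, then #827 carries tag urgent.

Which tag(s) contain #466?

#466: billable, draft

From (10): #827 ∈ urgent.
Suppose #466 ∉ billable: no assignment then satisfies all the clues, so #466 ∈ billable.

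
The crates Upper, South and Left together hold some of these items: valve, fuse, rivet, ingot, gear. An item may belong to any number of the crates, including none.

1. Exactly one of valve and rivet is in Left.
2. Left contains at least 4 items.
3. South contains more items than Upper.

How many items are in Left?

4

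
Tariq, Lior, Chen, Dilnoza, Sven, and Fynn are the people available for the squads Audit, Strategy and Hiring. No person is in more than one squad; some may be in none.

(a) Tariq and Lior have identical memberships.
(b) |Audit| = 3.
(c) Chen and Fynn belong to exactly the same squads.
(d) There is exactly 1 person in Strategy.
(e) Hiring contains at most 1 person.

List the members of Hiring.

Hiring = {}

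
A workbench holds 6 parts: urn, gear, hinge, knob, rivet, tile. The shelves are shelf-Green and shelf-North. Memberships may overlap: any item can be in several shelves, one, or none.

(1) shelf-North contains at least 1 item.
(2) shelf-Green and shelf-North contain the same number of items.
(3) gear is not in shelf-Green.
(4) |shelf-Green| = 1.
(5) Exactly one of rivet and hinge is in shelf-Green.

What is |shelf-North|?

1

From (3): gear ∉ shelf-Green.
Suppose urn ∈ shelf-Green: no assignment then satisfies all the clues, so urn ∉ shelf-Green.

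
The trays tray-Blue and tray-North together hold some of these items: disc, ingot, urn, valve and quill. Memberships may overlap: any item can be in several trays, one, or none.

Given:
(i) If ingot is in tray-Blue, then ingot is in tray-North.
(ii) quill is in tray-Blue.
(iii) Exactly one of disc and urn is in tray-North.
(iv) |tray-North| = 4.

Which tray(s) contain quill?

From (ii): quill ∈ tray-Blue.
Suppose quill ∉ tray-North: no assignment then satisfies all the clues, so quill ∈ tray-North.

quill: tray-Blue, tray-North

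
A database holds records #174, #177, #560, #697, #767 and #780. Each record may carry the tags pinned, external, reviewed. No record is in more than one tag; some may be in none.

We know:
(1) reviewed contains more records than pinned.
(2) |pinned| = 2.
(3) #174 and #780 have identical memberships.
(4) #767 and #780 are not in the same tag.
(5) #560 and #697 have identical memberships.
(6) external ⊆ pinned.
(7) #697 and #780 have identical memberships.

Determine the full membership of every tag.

pinned = {#177, #767}; external = {}; reviewed = {#174, #560, #697, #780}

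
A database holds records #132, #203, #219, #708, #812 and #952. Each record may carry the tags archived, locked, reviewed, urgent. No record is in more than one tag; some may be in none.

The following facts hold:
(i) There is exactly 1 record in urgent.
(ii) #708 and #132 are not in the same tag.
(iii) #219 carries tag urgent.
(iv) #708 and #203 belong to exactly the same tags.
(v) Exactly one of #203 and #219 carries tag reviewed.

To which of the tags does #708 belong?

#708: reviewed

From (iii): #219 ∈ urgent.
(i): urgent already has 1, so the rest are out.
(v) (exactly one): #203 ∈ reviewed.
(iv): #708 matches #203: #708 ∉ archived.
(iv): #708 matches #203: #708 ∉ locked.
(iv): #708 matches #203: #708 ∈ reviewed.
(ii): #132 ∉ reviewed.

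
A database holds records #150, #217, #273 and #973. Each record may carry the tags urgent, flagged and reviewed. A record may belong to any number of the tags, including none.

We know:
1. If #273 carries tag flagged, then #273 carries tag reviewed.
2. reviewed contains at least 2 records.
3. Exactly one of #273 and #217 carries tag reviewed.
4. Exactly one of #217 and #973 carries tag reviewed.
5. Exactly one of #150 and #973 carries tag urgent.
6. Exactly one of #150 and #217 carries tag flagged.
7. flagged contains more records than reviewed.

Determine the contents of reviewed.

reviewed = {#273, #973}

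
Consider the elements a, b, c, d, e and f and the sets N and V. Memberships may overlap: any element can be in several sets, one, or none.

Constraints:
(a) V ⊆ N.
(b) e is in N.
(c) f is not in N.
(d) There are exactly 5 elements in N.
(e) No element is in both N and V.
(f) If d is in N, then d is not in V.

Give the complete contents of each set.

N = {a, b, c, d, e}; V = {}

From (b): e ∈ N.
From (c): f ∉ N.
(a) contrapositive: f ∉ V.
(d): only 5 candidates remain for N, so all are in.
(e) (disjoint): a ∉ V.
(e) (disjoint): b ∉ V.
(e) (disjoint): c ∉ V.
(e) (disjoint): d ∉ V.
(e) (disjoint): e ∉ V.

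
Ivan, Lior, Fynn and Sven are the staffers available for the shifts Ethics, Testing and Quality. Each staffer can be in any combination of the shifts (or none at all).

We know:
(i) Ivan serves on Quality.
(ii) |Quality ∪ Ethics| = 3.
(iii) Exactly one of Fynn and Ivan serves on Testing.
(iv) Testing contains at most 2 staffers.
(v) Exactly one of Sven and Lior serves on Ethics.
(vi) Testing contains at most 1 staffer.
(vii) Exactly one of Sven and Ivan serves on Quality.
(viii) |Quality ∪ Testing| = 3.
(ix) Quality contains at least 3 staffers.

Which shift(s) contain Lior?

Lior: Ethics, Quality

From (i): Ivan ∈ Quality.
(vii) (exactly one): Sven ∉ Quality.
(ix): only 3 candidates remain for Quality, so all are in.
Suppose Lior ∉ Ethics: no assignment then satisfies all the clues, so Lior ∈ Ethics.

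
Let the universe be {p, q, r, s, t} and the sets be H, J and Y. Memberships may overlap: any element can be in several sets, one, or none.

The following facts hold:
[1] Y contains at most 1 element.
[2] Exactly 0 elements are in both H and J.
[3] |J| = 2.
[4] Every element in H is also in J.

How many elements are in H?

0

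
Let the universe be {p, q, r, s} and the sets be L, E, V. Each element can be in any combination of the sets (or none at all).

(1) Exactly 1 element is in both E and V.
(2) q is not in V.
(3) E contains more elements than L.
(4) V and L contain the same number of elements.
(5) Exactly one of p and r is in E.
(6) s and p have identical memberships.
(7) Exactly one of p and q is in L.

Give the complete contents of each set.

L = {q}; E = {q, r}; V = {r}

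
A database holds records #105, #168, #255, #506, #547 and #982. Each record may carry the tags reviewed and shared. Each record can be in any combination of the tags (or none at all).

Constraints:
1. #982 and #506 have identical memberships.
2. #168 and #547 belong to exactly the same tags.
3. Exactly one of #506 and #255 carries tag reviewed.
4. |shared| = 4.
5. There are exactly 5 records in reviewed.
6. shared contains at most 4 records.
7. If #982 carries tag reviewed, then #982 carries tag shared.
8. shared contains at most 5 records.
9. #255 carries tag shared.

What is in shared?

shared = {#105, #255, #506, #982}

From (9): #255 ∈ shared.
Suppose #105 ∉ shared: no assignment then satisfies all the clues, so #105 ∈ shared.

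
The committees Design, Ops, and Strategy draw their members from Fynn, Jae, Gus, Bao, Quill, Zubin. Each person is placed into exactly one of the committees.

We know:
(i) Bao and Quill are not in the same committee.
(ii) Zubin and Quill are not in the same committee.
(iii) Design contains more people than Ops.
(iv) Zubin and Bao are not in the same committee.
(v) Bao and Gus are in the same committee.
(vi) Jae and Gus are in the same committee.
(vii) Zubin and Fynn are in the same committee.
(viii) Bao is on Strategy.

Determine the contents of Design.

Design = {Fynn, Zubin}

From (viii): Bao ∈ Strategy.
(i): Quill ∉ Strategy.
(iv): Zubin ∉ Strategy.
(v): Gus matches Bao: Gus ∉ Design.
(v): Gus matches Bao: Gus ∉ Ops.
(v): Gus matches Bao: Gus ∈ Strategy.
(vi): Jae matches Gus: Jae ∉ Design.
(vi): Jae matches Gus: Jae ∉ Ops.
(vi): Jae matches Gus: Jae ∈ Strategy.
(vii): Fynn matches Zubin: Fynn ∉ Strategy.
Suppose Fynn ∉ Design: no assignment then satisfies all the clues, so Fynn ∈ Design.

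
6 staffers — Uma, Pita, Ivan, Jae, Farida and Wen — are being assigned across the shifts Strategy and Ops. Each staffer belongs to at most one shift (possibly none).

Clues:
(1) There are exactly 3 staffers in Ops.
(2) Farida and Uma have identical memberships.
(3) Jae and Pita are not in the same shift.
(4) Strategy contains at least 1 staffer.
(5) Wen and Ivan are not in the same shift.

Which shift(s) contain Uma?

Uma: Ops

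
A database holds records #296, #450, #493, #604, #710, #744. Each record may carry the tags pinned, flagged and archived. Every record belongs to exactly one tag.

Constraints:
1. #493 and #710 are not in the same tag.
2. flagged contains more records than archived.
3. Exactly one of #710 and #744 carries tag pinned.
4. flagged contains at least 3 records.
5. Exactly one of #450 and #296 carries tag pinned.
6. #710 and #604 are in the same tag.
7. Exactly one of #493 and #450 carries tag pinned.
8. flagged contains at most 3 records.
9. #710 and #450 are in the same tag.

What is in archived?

archived = {}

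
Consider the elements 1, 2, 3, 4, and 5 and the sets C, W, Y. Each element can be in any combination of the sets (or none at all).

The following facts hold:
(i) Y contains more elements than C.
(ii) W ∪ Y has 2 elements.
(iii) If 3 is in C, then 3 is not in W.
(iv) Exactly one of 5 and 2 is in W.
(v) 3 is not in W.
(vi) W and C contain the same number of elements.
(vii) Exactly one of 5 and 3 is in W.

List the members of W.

W = {5}

From (v): 3 ∉ W.
(vii) (exactly one): 5 ∈ W.
(iv) (exactly one): 2 ∉ W.
Suppose 1 ∈ W: no assignment then satisfies all the clues, so 1 ∉ W.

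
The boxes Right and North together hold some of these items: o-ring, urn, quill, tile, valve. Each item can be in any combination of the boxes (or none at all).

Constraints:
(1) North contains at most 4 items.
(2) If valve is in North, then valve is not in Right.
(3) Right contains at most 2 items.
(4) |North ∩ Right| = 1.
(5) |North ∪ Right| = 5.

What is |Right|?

2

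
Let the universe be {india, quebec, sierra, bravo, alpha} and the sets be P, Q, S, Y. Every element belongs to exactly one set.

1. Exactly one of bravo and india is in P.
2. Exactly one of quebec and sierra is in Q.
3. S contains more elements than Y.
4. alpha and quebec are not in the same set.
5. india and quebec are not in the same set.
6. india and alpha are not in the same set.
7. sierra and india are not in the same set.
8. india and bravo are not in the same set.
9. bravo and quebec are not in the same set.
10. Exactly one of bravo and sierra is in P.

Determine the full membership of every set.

P = {bravo}; Q = {quebec}; S = {alpha, sierra}; Y = {india}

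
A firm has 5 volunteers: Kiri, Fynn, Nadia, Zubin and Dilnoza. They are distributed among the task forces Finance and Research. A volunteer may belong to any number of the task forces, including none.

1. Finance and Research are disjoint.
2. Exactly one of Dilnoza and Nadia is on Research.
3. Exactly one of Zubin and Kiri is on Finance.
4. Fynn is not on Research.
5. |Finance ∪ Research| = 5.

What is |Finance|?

3

From (4): Fynn ∉ Research.
Suppose Fynn ∉ Finance: no assignment then satisfies all the clues, so Fynn ∈ Finance.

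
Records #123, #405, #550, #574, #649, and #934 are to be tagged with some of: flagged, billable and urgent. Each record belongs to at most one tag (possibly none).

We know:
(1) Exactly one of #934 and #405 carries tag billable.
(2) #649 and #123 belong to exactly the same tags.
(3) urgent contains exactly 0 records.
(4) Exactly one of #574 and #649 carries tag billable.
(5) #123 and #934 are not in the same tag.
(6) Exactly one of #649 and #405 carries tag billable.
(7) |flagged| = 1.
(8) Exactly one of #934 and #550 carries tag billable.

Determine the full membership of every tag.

flagged = {#934}; billable = {#405, #550, #574}; urgent = {}

(3): urgent already has 0, so the rest are out.
Suppose #123 ∈ flagged: no assignment then satisfies all the clues, so #123 ∉ flagged.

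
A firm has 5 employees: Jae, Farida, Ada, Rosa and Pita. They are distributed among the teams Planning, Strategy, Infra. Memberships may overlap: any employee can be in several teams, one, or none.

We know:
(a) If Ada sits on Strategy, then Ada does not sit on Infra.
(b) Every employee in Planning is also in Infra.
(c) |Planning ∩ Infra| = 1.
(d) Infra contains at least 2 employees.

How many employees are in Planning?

1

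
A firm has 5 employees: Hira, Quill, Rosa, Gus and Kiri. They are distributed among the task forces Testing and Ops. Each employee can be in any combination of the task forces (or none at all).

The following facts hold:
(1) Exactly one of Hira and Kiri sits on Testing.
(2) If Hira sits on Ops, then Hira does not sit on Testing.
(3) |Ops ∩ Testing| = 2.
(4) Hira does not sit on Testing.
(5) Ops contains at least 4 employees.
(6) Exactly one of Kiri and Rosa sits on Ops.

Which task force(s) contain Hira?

From (4): Hira ∉ Testing.
(1) (exactly one): Kiri ∈ Testing.
Suppose Hira ∉ Ops: no assignment then satisfies all the clues, so Hira ∈ Ops.

Hira: Ops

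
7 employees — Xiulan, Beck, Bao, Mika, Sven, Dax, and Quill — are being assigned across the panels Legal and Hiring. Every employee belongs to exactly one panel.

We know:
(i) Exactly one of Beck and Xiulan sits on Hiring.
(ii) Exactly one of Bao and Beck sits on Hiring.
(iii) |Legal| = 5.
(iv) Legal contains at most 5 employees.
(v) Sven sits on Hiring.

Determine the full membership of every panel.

Legal = {Bao, Dax, Mika, Quill, Xiulan}; Hiring = {Beck, Sven}

From (v): Sven ∈ Hiring.
Suppose Xiulan ∉ Legal: no assignment then satisfies all the clues, so Xiulan ∈ Legal.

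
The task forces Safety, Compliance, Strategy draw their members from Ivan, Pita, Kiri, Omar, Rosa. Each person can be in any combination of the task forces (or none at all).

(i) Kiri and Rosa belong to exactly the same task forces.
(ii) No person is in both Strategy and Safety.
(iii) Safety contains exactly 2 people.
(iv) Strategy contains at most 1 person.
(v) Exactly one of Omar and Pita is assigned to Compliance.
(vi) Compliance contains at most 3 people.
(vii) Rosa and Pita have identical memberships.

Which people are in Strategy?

Strategy = {}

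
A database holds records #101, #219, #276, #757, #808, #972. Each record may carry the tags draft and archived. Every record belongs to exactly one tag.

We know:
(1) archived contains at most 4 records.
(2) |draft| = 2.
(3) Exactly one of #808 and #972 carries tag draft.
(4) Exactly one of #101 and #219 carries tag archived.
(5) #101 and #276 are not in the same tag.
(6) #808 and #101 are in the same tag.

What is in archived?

archived = {#219, #276, #757, #972}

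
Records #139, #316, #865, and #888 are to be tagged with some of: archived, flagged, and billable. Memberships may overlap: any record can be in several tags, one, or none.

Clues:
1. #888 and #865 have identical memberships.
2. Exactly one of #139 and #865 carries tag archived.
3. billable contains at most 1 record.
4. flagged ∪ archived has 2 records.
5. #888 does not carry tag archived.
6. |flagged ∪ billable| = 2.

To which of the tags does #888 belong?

#888: none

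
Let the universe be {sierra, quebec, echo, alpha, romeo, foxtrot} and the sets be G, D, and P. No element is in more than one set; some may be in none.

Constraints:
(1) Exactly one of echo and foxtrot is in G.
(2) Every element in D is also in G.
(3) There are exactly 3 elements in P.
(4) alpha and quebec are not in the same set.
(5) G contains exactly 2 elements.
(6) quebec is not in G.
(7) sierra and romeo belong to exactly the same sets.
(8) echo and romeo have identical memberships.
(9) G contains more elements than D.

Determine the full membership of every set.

G = {alpha, foxtrot}; D = {}; P = {echo, romeo, sierra}

From (6): quebec ∉ G.
(2) contrapositive: quebec ∉ D.
Suppose sierra ∈ G: no assignment then satisfies all the clues, so sierra ∉ G.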